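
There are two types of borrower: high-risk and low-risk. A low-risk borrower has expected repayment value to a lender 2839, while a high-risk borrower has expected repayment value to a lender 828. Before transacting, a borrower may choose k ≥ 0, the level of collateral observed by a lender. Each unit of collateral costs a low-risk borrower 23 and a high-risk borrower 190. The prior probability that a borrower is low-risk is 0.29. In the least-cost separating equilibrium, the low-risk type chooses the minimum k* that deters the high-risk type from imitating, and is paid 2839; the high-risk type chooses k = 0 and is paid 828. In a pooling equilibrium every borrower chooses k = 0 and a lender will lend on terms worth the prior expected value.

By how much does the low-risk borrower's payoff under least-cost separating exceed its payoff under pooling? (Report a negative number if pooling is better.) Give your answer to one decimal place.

Least-cost separating signal: k* solves 828 = 2839 − 190·k*, so k* = (2839 − 828)/190 ≈ 10.5842.
Low-risk type's separating payoff: 2839 − 23 × k* = 2839 − 23 × (2839 − 828)/190 = 2839 − 46253/190 ≈ 2595.563.
Pooling payoff: 0.29 × 2839 + 0.71 × 828 = 1411.19.
Difference: 2595.563 − 1411.19 = 1184.373, i.e. 1184.4 to one decimal place.
The low-risk type prefers to separate.

1184.4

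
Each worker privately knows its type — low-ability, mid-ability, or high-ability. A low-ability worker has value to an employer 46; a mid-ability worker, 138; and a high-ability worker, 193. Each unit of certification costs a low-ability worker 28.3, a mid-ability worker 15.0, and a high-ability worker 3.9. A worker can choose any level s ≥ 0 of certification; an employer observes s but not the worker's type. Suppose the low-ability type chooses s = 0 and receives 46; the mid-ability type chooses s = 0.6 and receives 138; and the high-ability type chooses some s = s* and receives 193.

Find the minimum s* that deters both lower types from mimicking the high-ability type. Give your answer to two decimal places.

Low-ability type (on-path payoff 46) won't mimic when 46 ≥ 193 − 28.3·s*, i.e. s* ≥ 5.19.
Mid-ability type (on-path payoff 138 − 15.0×0.6 = 129) won't mimic when 129 ≥ 193 − 15.0·s*, i.e. s* ≥ 4.27.
Both must hold, so s* = max(5.19, 4.27) = 5.19. The low-ability type's constraint binds.

5.19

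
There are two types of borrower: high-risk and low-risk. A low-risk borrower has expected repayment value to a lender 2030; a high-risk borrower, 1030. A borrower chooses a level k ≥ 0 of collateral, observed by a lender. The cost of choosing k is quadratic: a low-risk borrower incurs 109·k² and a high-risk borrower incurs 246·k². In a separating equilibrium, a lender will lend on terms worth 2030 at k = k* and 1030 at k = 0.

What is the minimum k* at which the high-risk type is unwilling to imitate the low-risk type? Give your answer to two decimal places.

2.02

The high-risk type at k = 0 receives 1030; imitating at k* yields 2030 − 246·k*².
Indifference: 1030 = 2030 − 246·k*², so k*² = (2030 − 1030) / 246 ≈ 4.0650.
k* = √4.0650 ≈ 2.02.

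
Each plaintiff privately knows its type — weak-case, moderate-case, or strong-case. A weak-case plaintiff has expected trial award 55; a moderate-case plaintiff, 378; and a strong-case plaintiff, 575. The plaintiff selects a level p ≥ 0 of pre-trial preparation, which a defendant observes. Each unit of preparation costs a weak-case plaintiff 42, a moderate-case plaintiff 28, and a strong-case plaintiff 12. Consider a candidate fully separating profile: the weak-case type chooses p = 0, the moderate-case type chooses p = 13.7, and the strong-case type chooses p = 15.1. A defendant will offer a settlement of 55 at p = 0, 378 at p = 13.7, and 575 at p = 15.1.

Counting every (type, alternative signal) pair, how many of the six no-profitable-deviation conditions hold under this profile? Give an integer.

4

Weak-case (own payoff 55): to p=13.7 gives 378 − 42×13.7 = -197.4 → no gain ✓; to p=15.1 gives 575 − 42×15.1 = -59.2 → no gain ✓.
Moderate-case (own payoff 378 − 28×13.7 = -5.6): to p=0 gives 55 → profitable ✗; to p=15.1 gives 575 − 28×15.1 = 152.2 → profitable ✗.
Strong-case (own payoff 575 − 12×15.1 = 393.8): to p=0 gives 55 → no gain ✓; to p=13.7 gives 378 − 12×13.7 = 213.6 → no gain ✓.
4 of the 6 constraints hold; not an equilibrium.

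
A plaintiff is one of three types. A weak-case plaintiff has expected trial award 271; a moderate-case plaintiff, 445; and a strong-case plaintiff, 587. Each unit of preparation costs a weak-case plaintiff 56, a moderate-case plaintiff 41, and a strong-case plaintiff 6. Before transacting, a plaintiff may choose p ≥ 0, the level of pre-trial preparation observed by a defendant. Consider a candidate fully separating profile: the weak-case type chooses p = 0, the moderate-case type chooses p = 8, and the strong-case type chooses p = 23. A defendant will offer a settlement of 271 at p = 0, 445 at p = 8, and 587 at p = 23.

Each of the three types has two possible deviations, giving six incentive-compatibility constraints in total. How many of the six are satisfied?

5

Strong-case (own payoff 587 − 6×23 = 449): to p=0 gives 271 → no gain ✓; to p=8 gives 445 − 6×8 = 397 → no gain ✓.
Weak-case (own payoff 271): to p=8 gives 445 − 56×8 = -3 → no gain ✓; to p=23 gives 587 − 56×23 = -701 → no gain ✓.
Moderate-case (own payoff 445 − 41×8 = 117): to p=0 gives 271 → profitable ✗; to p=23 gives 587 − 41×23 = -356 → no gain ✓.
5 of the 6 constraints hold; not an equilibrium.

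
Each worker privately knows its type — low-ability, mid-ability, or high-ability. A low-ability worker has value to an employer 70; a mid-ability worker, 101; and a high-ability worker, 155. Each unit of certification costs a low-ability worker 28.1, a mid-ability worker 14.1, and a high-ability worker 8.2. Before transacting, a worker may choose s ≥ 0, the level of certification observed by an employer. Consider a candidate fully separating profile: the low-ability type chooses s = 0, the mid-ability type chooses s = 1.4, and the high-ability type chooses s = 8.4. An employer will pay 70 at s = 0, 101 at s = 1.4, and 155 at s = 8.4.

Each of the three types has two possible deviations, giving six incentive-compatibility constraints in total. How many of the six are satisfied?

5

Low-ability (own payoff 70): to s=1.4 gives 101 − 28.1×1.4 = 61.66 → no gain ✓; to s=8.4 gives 155 − 28.1×8.4 = -81.04 → no gain ✓.
High-ability (own payoff 155 − 8.2×8.4 = 86.12): to s=0 gives 70 → no gain ✓; to s=1.4 gives 101 − 8.2×1.4 = 89.52 → profitable ✗.
Mid-ability (own payoff 101 − 14.1×1.4 = 81.26): to s=0 gives 70 → no gain ✓; to s=8.4 gives 155 − 14.1×8.4 = 36.56 → no gain ✓.
5 of the 6 constraints hold; not an equilibrium.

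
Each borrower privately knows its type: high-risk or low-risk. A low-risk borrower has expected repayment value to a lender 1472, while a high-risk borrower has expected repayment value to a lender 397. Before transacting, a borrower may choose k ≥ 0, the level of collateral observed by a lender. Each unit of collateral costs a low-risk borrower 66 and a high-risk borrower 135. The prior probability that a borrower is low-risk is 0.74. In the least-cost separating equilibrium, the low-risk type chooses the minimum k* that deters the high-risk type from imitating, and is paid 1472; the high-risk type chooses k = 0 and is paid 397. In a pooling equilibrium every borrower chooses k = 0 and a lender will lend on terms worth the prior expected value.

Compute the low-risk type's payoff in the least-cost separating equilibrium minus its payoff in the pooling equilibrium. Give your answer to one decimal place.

Least-cost separating signal: k* solves 397 = 1472 − 135·k*, so k* = (1472 − 397)/135 ≈ 7.9630.
Low-risk type's separating payoff: 1472 − 66 × k* = 1472 − 66 × (1472 − 397)/135 = 1472 − 70950/135 ≈ 946.444.
Pooling payoff: 0.74 × 1472 + 0.26 × 397 = 1192.5.
Difference: 946.444 − 1192.5 = -246.056, i.e. -246.1 to one decimal place.
The low-risk type would prefer the pooling outcome.

-246.1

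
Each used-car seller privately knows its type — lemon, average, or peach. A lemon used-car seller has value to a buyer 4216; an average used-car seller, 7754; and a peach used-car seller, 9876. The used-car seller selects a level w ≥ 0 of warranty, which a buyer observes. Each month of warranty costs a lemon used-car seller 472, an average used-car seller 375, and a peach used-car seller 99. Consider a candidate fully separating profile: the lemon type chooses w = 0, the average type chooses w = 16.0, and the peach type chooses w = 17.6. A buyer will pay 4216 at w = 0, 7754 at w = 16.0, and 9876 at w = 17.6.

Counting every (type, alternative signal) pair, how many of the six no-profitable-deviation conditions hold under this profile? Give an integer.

Peach (own payoff 9876 − 99×17.6 = 8133.6): to w=0 gives 4216 → no gain ✓; to w=16.0 gives 7754 − 99×16.0 = 6170 → no gain ✓.
Lemon (own payoff 4216): to w=16.0 gives 7754 − 472×16.0 = 202 → no gain ✓; to w=17.6 gives 9876 − 472×17.6 = 1568.8 → no gain ✓.
Average (own payoff 7754 − 375×16.0 = 1754): to w=0 gives 4216 → profitable ✗; to w=17.6 gives 9876 − 375×17.6 = 3276 → profitable ✗.
4 of the 6 constraints hold; not an equilibrium.

4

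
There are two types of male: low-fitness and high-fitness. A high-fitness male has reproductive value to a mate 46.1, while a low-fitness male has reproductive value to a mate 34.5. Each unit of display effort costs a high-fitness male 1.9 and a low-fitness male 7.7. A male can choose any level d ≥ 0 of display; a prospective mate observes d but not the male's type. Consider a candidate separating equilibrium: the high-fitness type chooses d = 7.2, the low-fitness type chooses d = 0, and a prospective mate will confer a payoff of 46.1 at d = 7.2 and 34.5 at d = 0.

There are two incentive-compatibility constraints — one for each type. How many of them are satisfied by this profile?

1

High-fitness type: signal → 46.1 − 1.9 × 7.2 = 32.42; deviate to 0 → 34.5. IC fails (32.42 < 34.5).
Low-fitness type: stay at 0 → 34.5; mimic → 46.1 − 7.7 × 7.2 = -9.34. IC holds (34.5 ≥ -9.34).
1 of 2 constraints hold, so this profile is not an equilibrium.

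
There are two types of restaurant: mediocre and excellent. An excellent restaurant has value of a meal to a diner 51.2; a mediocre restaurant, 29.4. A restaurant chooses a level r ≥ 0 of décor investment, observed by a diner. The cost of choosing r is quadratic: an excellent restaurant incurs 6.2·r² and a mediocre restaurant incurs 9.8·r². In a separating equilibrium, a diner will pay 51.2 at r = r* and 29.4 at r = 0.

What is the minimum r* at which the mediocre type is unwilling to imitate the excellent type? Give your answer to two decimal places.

The mediocre type at r = 0 receives 29.4; imitating at r* yields 51.2 − 9.8·r*².
Indifference: 29.4 = 51.2 − 9.8·r*², so r*² = (51.2 − 29.4) / 9.8 ≈ 2.2245.
r* = √2.2245 ≈ 1.49.

1.49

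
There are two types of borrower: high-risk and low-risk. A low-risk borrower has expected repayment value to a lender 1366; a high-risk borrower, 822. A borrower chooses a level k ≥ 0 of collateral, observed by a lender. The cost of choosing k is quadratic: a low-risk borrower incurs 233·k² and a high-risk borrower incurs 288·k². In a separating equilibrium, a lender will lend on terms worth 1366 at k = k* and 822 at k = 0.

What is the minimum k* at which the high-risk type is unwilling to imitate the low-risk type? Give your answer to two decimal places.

The high-risk type at k = 0 receives 822; imitating at k* yields 1366 − 288·k*².
Indifference: 822 = 1366 − 288·k*², so k*² = (1366 − 822) / 288 ≈ 1.8889.
k* = √1.8889 ≈ 1.37.

1.37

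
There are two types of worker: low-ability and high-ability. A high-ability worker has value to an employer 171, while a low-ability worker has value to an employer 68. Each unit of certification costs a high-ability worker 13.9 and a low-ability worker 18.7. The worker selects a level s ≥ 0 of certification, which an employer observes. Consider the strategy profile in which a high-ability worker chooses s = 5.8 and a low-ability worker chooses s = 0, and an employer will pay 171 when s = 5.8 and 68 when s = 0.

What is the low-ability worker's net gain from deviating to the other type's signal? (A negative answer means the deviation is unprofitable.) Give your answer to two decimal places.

Playing s = 0 the low-ability worker receives 68.
Deviating to s = 5.8 brings payment 171 at cost 18.7 × 5.8 = 108.46, netting 62.54.
Gain from deviating: 62.54 − 68 = -5.46.
The gain is negative, so the low-ability type's incentive-compatibility constraint is satisfied.

-5.46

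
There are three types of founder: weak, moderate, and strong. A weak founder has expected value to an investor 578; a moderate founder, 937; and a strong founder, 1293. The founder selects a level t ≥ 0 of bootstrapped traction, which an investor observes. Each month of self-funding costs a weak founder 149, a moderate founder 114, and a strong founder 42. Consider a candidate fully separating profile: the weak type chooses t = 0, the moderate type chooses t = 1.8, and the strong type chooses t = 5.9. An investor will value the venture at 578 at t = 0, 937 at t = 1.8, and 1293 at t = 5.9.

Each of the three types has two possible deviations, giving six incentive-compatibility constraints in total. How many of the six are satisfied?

5

Strong (own payoff 1293 − 42×5.9 = 1045.2): to t=0 gives 578 → no gain ✓; to t=1.8 gives 937 − 42×1.8 = 861.4 → no gain ✓.
Weak (own payoff 578): to t=1.8 gives 937 − 149×1.8 = 668.8 → profitable ✗; to t=5.9 gives 1293 − 149×5.9 = 413.9 → no gain ✓.
Moderate (own payoff 937 − 114×1.8 = 731.8): to t=0 gives 578 → no gain ✓; to t=5.9 gives 1293 − 114×5.9 = 620.4 → no gain ✓.
5 of the 6 constraints hold; not an equilibrium.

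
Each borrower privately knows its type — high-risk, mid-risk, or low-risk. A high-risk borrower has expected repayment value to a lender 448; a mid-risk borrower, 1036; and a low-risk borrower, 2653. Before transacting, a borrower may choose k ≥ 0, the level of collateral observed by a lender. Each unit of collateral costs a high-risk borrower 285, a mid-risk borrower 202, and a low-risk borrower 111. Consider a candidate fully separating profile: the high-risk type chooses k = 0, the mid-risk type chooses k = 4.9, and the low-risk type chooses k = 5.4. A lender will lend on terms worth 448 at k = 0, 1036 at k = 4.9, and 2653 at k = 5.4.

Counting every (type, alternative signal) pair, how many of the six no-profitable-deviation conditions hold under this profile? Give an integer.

Low-risk (own payoff 2653 − 111×5.4 = 2053.6): to k=0 gives 448 → no gain ✓; to k=4.9 gives 1036 − 111×4.9 = 492.1 → no gain ✓.
Mid-risk (own payoff 1036 − 202×4.9 = 46.2): to k=0 gives 448 → profitable ✗; to k=5.4 gives 2653 − 202×5.4 = 1562.2 → profitable ✗.
High-risk (own payoff 448): to k=4.9 gives 1036 − 285×4.9 = -360.5 → no gain ✓; to k=5.4 gives 2653 − 285×5.4 = 1114 → profitable ✗.
3 of the 6 constraints hold; not an equilibrium.

3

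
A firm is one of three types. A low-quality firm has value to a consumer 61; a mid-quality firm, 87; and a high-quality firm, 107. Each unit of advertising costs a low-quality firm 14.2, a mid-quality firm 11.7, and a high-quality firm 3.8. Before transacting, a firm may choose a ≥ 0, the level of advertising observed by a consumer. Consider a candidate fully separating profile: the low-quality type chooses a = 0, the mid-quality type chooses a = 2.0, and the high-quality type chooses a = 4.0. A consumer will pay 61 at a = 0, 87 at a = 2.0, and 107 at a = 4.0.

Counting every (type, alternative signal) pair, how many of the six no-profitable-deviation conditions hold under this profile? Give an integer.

6

Mid-quality (own payoff 87 − 11.7×2.0 = 63.6): to a=0 gives 61 → no gain ✓; to a=4.0 gives 107 − 11.7×4.0 = 60.2 → no gain ✓.
Low-quality (own payoff 61): to a=2.0 gives 87 − 14.2×2.0 = 58.6 → no gain ✓; to a=4.0 gives 107 − 14.2×4.0 = 50.2 → no gain ✓.
High-quality (own payoff 107 − 3.8×4.0 = 91.8): to a=0 gives 61 → no gain ✓; to a=2.0 gives 87 − 3.8×2.0 = 79.4 → no gain ✓.
6 of the 6 constraints hold; this profile is a separating equilibrium.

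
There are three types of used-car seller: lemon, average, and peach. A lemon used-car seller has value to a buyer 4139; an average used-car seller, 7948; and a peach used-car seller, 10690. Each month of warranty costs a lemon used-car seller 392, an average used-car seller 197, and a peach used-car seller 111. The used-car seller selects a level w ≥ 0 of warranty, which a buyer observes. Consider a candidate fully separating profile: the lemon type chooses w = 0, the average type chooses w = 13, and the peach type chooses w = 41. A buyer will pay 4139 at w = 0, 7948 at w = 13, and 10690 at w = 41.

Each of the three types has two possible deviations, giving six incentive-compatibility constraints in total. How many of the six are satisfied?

Lemon (own payoff 4139): to w=13 gives 7948 − 392×13 = 2852 → no gain ✓; to w=41 gives 10690 − 392×41 = -5382 → no gain ✓.
Average (own payoff 7948 − 197×13 = 5387): to w=0 gives 4139 → no gain ✓; to w=41 gives 10690 − 197×41 = 2613 → no gain ✓.
Peach (own payoff 10690 − 111×41 = 6139): to w=0 gives 4139 → no gain ✓; to w=13 gives 7948 − 111×13 = 6505 → profitable ✗.
5 of the 6 constraints hold; not an equilibrium.

5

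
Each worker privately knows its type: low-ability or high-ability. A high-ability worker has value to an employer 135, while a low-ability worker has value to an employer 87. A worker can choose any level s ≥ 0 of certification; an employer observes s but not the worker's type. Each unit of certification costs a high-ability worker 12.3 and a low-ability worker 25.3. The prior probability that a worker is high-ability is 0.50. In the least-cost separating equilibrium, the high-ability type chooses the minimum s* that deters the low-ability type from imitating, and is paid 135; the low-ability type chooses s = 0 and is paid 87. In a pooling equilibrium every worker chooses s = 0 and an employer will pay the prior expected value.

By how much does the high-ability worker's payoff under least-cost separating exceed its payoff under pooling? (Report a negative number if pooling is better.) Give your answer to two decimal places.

0.66

Least-cost separating signal: s* solves 87 = 135 − 25.3·s*, so s* = (135 − 87)/25.3 ≈ 1.8972.
High-ability type's separating payoff: 135 − 12.3 × s* = 135 − 12.3 × (135 − 87)/25.3 = 135 − 590.4/25.3 ≈ 111.6640.
Pooling payoff: 0.50 × 135 + 0.50 × 87 = 111.
Difference: 111.6640 − 111 = 0.664, i.e. 0.66 to two decimal places.
The high-ability type prefers to separate.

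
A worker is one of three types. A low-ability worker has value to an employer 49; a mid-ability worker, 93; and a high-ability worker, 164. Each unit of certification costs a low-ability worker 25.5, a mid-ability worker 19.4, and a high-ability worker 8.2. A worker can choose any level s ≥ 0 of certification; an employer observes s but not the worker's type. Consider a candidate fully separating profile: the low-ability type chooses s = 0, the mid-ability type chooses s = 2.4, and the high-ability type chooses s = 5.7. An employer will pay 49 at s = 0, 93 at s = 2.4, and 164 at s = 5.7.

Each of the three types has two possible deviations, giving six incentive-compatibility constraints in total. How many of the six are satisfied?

High-ability (own payoff 164 − 8.2×5.7 = 117.26): to s=0 gives 49 → no gain ✓; to s=2.4 gives 93 − 8.2×2.4 = 73.32 → no gain ✓.
Mid-ability (own payoff 93 − 19.4×2.4 = 46.44): to s=0 gives 49 → profitable ✗; to s=5.7 gives 164 − 19.4×5.7 = 53.42 → profitable ✗.
Low-ability (own payoff 49): to s=2.4 gives 93 − 25.5×2.4 = 31.8 → no gain ✓; to s=5.7 gives 164 − 25.5×5.7 = 18.65 → no gain ✓.
4 of the 6 constraints hold; not an equilibrium.

4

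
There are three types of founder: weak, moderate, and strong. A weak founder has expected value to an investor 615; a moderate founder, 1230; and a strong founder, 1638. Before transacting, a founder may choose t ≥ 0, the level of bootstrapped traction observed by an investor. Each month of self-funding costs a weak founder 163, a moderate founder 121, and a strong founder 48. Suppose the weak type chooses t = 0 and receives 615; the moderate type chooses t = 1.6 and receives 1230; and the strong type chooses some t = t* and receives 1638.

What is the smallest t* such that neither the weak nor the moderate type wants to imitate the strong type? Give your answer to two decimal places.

Weak type (on-path payoff 615) won't mimic when 615 ≥ 1638 − 163·t*, i.e. t* ≥ 6.28.
Moderate type (on-path payoff 1230 − 121×1.6 = 1036.4) won't mimic when 1036.4 ≥ 1638 − 121·t*, i.e. t* ≥ 4.97.
Both must hold, so t* = max(6.28, 4.97) = 6.28. The weak type's constraint binds.

6.28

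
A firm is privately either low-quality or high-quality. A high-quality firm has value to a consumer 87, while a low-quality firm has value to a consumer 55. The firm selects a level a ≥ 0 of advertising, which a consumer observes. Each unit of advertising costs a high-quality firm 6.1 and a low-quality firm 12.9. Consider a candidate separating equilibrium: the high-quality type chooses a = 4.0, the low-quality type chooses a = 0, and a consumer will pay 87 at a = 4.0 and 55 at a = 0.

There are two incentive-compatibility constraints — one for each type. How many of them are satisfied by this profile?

Low-quality type: stay at 0 → 55; mimic → 87 − 12.9 × 4.0 = 35.4. IC holds (55 ≥ 35.4).
High-quality type: signal → 87 − 6.1 × 4.0 = 62.6; deviate to 0 → 55. IC holds (62.6 ≥ 55).
2 of 2 constraints hold, so this is a separating equilibrium.

2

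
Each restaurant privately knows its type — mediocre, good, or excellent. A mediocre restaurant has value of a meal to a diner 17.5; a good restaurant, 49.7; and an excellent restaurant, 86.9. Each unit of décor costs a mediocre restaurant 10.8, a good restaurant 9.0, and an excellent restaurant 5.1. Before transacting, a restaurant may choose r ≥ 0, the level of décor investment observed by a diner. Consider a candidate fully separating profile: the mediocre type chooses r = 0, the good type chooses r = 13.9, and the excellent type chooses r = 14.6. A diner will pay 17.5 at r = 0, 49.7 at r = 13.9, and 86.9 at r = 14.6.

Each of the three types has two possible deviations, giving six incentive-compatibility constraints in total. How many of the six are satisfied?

Excellent (own payoff 86.9 − 5.1×14.6 = 12.44): to r=0 gives 17.5 → profitable ✗; to r=13.9 gives 49.7 − 5.1×13.9 = -21.19 → no gain ✓.
Good (own payoff 49.7 − 9.0×13.9 = -75.4): to r=0 gives 17.5 → profitable ✗; to r=14.6 gives 86.9 − 9.0×14.6 = -44.5 → profitable ✗.
Mediocre (own payoff 17.5): to r=13.9 gives 49.7 − 10.8×13.9 = -100.42 → no gain ✓; to r=14.6 gives 86.9 − 10.8×14.6 = -70.78 → no gain ✓.
3 of the 6 constraints hold; not an equilibrium.

3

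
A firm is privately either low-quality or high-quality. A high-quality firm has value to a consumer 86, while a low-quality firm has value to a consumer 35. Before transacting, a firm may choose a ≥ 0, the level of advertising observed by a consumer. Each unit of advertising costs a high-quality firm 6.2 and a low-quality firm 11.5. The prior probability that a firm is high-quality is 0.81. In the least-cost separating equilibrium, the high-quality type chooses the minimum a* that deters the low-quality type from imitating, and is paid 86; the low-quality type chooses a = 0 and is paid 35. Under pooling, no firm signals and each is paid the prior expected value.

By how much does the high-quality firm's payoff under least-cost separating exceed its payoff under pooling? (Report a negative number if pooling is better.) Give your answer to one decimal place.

-17.8

Least-cost separating signal: a* solves 35 = 86 − 11.5·a*, so a* = (86 − 35)/11.5 ≈ 4.4348.
High-quality type's separating payoff: 86 − 6.2 × a* = 86 − 6.2 × (86 − 35)/11.5 = 86 − 316.2/11.5 ≈ 58.504.
Pooling payoff: 0.81 × 86 + 0.19 × 35 = 76.31.
Difference: 58.504 − 76.31 = -17.806, i.e. -17.8 to one decimal place.
The high-quality type would prefer the pooling outcome.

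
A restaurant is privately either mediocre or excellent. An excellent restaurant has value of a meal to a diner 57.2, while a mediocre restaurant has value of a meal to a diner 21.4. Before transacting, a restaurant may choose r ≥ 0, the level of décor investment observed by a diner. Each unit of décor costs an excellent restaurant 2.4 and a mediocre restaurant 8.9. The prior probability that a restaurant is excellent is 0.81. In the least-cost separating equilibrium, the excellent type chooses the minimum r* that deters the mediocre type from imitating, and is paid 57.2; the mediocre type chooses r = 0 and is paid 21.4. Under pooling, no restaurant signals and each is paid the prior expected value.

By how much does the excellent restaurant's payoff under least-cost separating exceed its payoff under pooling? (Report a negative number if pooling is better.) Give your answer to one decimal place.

Least-cost separating signal: r* solves 21.4 = 57.2 − 8.9·r*, so r* = (57.2 − 21.4)/8.9 ≈ 4.0225.
Excellent type's separating payoff: 57.2 − 2.4 × r* = 57.2 − 2.4 × (57.2 − 21.4)/8.9 = 57.2 − 85.92/8.9 ≈ 47.546.
Pooling payoff: 0.81 × 57.2 + 0.19 × 21.4 = 50.398.
Difference: 47.546 − 50.398 = -2.852, i.e. -2.9 to one decimal place.
The excellent type would prefer the pooling outcome.

-2.9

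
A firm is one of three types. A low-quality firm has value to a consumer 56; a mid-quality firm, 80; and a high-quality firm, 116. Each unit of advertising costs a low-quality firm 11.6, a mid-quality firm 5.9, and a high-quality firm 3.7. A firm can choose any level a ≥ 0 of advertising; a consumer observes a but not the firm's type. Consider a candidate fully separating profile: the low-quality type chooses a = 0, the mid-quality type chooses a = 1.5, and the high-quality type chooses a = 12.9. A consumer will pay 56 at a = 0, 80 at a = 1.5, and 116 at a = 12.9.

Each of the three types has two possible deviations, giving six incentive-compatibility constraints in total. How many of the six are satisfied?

4

Low-quality (own payoff 56): to a=1.5 gives 80 − 11.6×1.5 = 62.6 → profitable ✗; to a=12.9 gives 116 − 11.6×12.9 = -33.64 → no gain ✓.
High-quality (own payoff 116 − 3.7×12.9 = 68.27): to a=0 gives 56 → no gain ✓; to a=1.5 gives 80 − 3.7×1.5 = 74.45 → profitable ✗.
Mid-quality (own payoff 80 − 5.9×1.5 = 71.15): to a=0 gives 56 → no gain ✓; to a=12.9 gives 116 − 5.9×12.9 = 39.89 → no gain ✓.
4 of the 6 constraints hold; not an equilibrium.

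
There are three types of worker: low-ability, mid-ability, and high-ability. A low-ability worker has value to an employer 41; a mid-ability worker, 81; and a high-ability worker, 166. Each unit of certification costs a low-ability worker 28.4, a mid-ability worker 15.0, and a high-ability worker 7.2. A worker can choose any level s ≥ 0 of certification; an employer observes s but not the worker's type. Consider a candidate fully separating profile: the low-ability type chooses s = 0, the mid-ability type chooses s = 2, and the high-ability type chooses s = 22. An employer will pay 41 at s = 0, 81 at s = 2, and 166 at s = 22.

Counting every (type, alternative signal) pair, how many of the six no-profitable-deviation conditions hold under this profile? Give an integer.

Low-ability (own payoff 41): to s=2 gives 81 − 28.4×2 = 24.2 → no gain ✓; to s=22 gives 166 − 28.4×22 = -458.8 → no gain ✓.
Mid-ability (own payoff 81 − 15.0×2 = 51): to s=0 gives 41 → no gain ✓; to s=22 gives 166 − 15.0×22 = -164 → no gain ✓.
High-ability (own payoff 166 − 7.2×22 = 7.6): to s=0 gives 41 → profitable ✗; to s=2 gives 81 − 7.2×2 = 66.6 → profitable ✗.
4 of the 6 constraints hold; not an equilibrium.

4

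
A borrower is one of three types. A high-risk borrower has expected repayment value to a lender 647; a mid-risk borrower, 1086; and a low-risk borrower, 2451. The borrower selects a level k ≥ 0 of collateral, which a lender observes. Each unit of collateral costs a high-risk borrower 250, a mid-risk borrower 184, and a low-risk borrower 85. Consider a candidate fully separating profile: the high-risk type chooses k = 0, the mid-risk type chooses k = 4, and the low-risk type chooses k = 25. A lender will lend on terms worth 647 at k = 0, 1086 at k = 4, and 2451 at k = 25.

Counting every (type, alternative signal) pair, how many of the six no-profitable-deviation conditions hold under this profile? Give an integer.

Mid-risk (own payoff 1086 − 184×4 = 350): to k=0 gives 647 → profitable ✗; to k=25 gives 2451 − 184×25 = -2149 → no gain ✓.
Low-risk (own payoff 2451 − 85×25 = 326): to k=0 gives 647 → profitable ✗; to k=4 gives 1086 − 85×4 = 746 → profitable ✗.
High-risk (own payoff 647): to k=4 gives 1086 − 250×4 = 86 → no gain ✓; to k=25 gives 2451 − 250×25 = -3799 → no gain ✓.
3 of the 6 constraints hold; not an equilibrium.

3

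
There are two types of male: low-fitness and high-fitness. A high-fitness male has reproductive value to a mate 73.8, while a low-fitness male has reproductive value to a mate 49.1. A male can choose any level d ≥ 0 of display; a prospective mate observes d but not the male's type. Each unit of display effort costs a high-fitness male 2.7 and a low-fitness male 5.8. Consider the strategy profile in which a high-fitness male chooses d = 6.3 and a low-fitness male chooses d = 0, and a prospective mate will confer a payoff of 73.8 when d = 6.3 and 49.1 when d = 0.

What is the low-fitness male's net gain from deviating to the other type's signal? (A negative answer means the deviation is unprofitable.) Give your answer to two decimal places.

-11.84

Playing d = 0 the low-fitness male receives 49.1.
Deviating to d = 6.3 brings payment 73.8 at cost 5.8 × 6.3 = 36.54, netting 37.26.
Gain from deviating: 37.26 − 49.1 = -11.84.
The gain is negative, so the low-fitness type's incentive-compatibility constraint is satisfied.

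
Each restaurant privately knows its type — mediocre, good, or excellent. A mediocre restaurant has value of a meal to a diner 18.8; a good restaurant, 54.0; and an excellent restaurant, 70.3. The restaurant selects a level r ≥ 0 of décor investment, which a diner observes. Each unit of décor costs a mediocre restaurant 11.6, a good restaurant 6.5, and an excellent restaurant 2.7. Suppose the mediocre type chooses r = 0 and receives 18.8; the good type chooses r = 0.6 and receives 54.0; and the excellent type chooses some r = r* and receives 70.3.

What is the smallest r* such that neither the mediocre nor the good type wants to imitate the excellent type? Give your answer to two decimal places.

4.44

Good type (on-path payoff 54.0 − 6.5×0.6 = 50.1) won't mimic when 50.1 ≥ 70.3 − 6.5·r*, i.e. r* ≥ 3.11.
Mediocre type (on-path payoff 18.8) won't mimic when 18.8 ≥ 70.3 − 11.6·r*, i.e. r* ≥ 4.44.
Both must hold, so r* = max(4.44, 3.11) = 4.44. The mediocre type's constraint binds.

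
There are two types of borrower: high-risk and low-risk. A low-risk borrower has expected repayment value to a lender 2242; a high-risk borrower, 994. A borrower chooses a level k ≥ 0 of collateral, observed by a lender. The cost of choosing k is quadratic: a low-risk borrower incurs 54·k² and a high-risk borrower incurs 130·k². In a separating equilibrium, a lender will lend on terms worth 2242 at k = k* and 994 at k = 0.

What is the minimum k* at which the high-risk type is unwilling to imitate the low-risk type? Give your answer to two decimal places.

The high-risk type at k = 0 receives 994; imitating at k* yields 2242 − 130·k*².
Indifference: 994 = 2242 − 130·k*², so k*² = (2242 − 994) / 130 = 9.6.
k* = √9.6 ≈ 3.10.

3.10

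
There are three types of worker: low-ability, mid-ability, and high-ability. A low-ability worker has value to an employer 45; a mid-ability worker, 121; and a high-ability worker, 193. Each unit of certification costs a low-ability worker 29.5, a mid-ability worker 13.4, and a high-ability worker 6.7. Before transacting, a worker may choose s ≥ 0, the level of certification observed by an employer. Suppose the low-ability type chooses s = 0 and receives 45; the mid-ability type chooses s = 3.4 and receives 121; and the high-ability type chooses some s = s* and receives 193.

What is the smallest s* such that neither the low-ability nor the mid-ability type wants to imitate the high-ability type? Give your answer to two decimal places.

Low-ability type (on-path payoff 45) won't mimic when 45 ≥ 193 − 29.5·s*, i.e. s* ≥ 5.02.
Mid-ability type (on-path payoff 121 − 13.4×3.4 = 75.44) won't mimic when 75.44 ≥ 193 − 13.4·s*, i.e. s* ≥ 8.77.
Both must hold, so s* = max(5.02, 8.77) = 8.77. The mid-ability type's constraint binds.

8.77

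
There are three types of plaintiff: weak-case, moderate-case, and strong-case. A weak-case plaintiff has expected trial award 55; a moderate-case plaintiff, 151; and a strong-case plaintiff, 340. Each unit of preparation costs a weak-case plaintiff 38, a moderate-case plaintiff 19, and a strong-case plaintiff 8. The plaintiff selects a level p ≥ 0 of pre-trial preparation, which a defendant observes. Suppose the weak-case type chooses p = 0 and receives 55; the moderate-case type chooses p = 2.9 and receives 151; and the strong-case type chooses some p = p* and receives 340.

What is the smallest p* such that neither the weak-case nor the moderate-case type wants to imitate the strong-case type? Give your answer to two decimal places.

12.85

Moderate-case type (on-path payoff 151 − 19×2.9 = 95.9) won't mimic when 95.9 ≥ 340 − 19·p*, i.e. p* ≥ 12.85.
Weak-case type (on-path payoff 55) won't mimic when 55 ≥ 340 − 38·p*, i.e. p* ≥ 7.50.
Both must hold, so p* = max(7.50, 12.85) = 12.85. The moderate-case type's constraint binds.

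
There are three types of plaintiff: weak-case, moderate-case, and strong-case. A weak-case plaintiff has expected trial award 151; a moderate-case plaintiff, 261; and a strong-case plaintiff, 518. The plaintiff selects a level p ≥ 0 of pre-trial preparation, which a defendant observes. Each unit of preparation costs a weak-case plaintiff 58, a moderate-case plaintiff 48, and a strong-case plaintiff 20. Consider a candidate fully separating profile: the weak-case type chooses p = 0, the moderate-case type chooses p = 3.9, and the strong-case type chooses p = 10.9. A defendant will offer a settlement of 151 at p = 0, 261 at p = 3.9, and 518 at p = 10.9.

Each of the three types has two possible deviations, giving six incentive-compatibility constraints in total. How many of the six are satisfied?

5

Moderate-case (own payoff 261 − 48×3.9 = 73.8): to p=0 gives 151 → profitable ✗; to p=10.9 gives 518 − 48×10.9 = -5.2 → no gain ✓.
Strong-case (own payoff 518 − 20×10.9 = 300): to p=0 gives 151 → no gain ✓; to p=3.9 gives 261 − 20×3.9 = 183 → no gain ✓.
Weak-case (own payoff 151): to p=3.9 gives 261 − 58×3.9 = 34.8 → no gain ✓; to p=10.9 gives 518 − 58×10.9 = -114.2 → no gain ✓.
5 of the 6 constraints hold; not an equilibrium.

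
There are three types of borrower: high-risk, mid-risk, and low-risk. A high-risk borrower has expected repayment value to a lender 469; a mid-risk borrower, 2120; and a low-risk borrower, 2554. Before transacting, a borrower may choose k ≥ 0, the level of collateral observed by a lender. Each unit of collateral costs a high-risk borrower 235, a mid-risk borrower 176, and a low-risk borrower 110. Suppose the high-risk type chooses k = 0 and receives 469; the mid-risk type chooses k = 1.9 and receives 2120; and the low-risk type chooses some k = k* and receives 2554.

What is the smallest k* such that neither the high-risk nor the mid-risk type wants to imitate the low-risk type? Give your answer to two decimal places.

Mid-risk type (on-path payoff 2120 − 176×1.9 = 1785.6) won't mimic when 1785.6 ≥ 2554 − 176·k*, i.e. k* ≥ 4.37.
High-risk type (on-path payoff 469) won't mimic when 469 ≥ 2554 − 235·k*, i.e. k* ≥ 8.87.
Both must hold, so k* = max(8.87, 4.37) = 8.87. The high-risk type's constraint binds.

8.87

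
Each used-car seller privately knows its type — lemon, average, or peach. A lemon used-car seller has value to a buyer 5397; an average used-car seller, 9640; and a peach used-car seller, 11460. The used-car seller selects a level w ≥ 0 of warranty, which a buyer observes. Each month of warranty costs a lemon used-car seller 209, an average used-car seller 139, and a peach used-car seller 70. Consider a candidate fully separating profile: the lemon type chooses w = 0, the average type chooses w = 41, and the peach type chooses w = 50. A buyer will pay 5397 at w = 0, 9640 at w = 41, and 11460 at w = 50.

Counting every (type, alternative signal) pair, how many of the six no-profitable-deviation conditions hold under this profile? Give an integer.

4

Peach (own payoff 11460 − 70×50 = 7960): to w=0 gives 5397 → no gain ✓; to w=41 gives 9640 − 70×41 = 6770 → no gain ✓.
Lemon (own payoff 5397): to w=41 gives 9640 − 209×41 = 1071 → no gain ✓; to w=50 gives 11460 − 209×50 = 1010 → no gain ✓.
Average (own payoff 9640 − 139×41 = 3941): to w=0 gives 5397 → profitable ✗; to w=50 gives 11460 − 139×50 = 4510 → profitable ✗.
4 of the 6 constraints hold; not an equilibrium.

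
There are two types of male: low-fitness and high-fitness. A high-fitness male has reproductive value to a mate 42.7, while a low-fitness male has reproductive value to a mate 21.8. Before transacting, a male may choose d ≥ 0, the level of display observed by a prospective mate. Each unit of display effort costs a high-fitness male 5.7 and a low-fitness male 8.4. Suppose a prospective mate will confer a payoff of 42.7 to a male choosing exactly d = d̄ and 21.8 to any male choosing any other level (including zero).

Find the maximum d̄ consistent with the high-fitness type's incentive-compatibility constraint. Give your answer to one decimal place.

3.7

Choosing d̄ yields the high-fitness type 42.7 − 5.7·d̄; choosing zero yields 21.8.
The high-fitness type is indifferent at 42.7 − 5.7·d̄ = 21.8, i.e. d̄ = (42.7 − 21.8) / 5.7 ≈ 3.7.
For any d̄ above 3.7 the high-fitness type would rather pool at zero, so separation collapses.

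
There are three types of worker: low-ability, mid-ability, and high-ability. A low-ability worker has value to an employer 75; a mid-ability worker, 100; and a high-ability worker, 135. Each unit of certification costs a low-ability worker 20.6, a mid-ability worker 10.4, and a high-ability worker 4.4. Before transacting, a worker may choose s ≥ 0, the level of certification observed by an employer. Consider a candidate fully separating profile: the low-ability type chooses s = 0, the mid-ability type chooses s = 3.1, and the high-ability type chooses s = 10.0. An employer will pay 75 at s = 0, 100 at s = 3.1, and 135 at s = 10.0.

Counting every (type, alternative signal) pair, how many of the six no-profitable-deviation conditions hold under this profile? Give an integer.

5

High-ability (own payoff 135 − 4.4×10.0 = 91): to s=0 gives 75 → no gain ✓; to s=3.1 gives 100 − 4.4×3.1 = 86.36 → no gain ✓.
Low-ability (own payoff 75): to s=3.1 gives 100 − 20.6×3.1 = 36.14 → no gain ✓; to s=10.0 gives 135 − 20.6×10.0 = -71 → no gain ✓.
Mid-ability (own payoff 100 − 10.4×3.1 = 67.76): to s=0 gives 75 → profitable ✗; to s=10.0 gives 135 − 10.4×10.0 = 31 → no gain ✓.
5 of the 6 constraints hold; not an equilibrium.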